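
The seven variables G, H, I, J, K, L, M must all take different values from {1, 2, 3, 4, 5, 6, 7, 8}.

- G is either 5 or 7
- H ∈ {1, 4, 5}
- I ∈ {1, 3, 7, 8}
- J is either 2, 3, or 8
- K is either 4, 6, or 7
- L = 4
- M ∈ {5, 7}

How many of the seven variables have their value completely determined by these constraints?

3

L has just one choice, so L = 4. Strike 4 from H, K.
G and M between them cover only {5, 7} — a naked pair. Remove those values from H, I, K.
That leaves H = 1. So I can't be 1.
K must be 6 (only option left).
Determined: H=1, K=6, L=4. The other variables each still have more than one consistent value. That makes 3.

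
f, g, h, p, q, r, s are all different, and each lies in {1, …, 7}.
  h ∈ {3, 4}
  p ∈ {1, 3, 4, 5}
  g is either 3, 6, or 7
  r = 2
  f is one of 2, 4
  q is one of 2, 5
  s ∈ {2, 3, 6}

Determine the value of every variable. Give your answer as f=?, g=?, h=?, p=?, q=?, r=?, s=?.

r must be 2 (only option left). Eliminate 2 elsewhere: f, q, s.
f has just one choice, so f = 4. Remove 4 from h, p.
h must be 3 (only option left). Strike 3 from g, p, s.
q's domain is down to {5}, so q = 5. So p can't be 5.
s has just one choice, so s = 6. Eliminate 6 elsewhere: g.
g has just one choice, so g = 7.
p's domain is down to {1}, so p = 1.

f=4, g=7, h=3, p=1, q=5, r=2, s=6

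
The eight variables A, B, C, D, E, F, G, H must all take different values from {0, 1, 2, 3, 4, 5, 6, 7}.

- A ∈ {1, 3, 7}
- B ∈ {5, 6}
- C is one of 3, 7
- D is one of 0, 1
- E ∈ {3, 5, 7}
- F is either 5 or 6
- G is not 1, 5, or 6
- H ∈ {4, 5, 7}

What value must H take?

4

The 8 variables together cover exactly {0, 1, 2, 3, 4, 5, 6, 7} — 8 values for 8 variables — and 2 appears only in G's list, so G = 2.
The 7 still-open variables draw from only 7 values {0, 1, 3, 4, 5, 6, 7}, so each is used; only D can be 0, hence D = 0.
Among the 6 still-open variables, 1 fits only A (and all 6 values in {1, 3, 4, 5, 6, 7} must be used), so A = 1.
Among the 5 still-open variables, 4 fits only H (and all 5 values in {3, 4, 5, 6, 7} must be used), so H = 4.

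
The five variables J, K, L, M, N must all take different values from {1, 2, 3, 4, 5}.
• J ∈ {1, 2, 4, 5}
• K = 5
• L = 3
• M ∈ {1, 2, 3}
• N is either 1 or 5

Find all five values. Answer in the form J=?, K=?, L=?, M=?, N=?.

K must be 5 (only option left). So J, N can't be 5.
L must be 3 (only option left). Eliminate 3 elsewhere: M.
N has just one choice, so N = 1. Strike 1 from J, M.
That leaves M = 2. So J can't be 2.
J has just one choice, so J = 4.

J=4, K=5, L=3, M=2, N=1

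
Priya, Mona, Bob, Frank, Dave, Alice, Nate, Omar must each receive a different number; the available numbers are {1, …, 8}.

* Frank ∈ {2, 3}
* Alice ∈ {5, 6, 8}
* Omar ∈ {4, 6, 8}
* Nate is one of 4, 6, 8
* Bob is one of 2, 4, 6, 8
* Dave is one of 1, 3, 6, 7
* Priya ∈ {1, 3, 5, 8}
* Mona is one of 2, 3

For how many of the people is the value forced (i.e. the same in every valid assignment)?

The 8 variables draw from only 8 values {1, 2, 3, 4, 5, 6, 7, 8}, so each is used; only Dave can be 7, hence Dave = 7.
The 7 still-open variables draw from only 7 values {1, 2, 3, 4, 5, 6, 8}, so each is used; only Priya can be 1, hence Priya = 1.
The 6 still-open variables draw from only 6 values {2, 3, 4, 5, 6, 8}, so each is used; only Alice can be 5, hence Alice = 5.
The 2 variables Mona and Frank are confined to {2, 3}, which locks those values in; drop them from Bob.
Determined: Priya=1, Dave=7, Alice=5. The other people each still have more than one consistent value. That makes 3.

3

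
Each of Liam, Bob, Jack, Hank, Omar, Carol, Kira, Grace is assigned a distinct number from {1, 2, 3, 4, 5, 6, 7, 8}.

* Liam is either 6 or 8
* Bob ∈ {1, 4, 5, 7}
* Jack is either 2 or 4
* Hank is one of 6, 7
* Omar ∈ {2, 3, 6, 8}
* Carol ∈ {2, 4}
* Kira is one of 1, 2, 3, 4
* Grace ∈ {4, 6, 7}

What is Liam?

The 8 variables draw from only 8 values {1, 2, 3, 4, 5, 6, 7, 8}, so each is used; only Bob can be 5, hence Bob = 5.
The 7 still-open variables together cover exactly {1, 2, 3, 4, 6, 7, 8} — 7 values for 7 variables — and 1 appears only in Kira's list, so Kira = 1.
The 6 still-open variables draw from only 6 values {2, 3, 4, 6, 7, 8}, so each is used; only Omar can be 3, hence Omar = 3.
The 5 still-open variables together cover exactly {2, 4, 6, 7, 8} — 5 values for 5 variables — and 8 appears only in Liam's list, so Liam = 8.

8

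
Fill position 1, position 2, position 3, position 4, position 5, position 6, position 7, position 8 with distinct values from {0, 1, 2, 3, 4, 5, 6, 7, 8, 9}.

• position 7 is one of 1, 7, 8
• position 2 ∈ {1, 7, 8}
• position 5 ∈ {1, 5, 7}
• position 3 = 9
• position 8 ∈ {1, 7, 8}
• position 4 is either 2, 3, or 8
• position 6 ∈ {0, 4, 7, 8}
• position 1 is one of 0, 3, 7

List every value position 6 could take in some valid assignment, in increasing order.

position 3 must be 9 (only option left).
The 3 variables position 2, position 7, position 8 are confined to {1, 7, 8}, which locks those values in; drop them from position 1, position 4, position 5, position 6.
That leaves position 5 = 5.
No further eliminations apply; position 6 can still be any of 0, 4.

0, 4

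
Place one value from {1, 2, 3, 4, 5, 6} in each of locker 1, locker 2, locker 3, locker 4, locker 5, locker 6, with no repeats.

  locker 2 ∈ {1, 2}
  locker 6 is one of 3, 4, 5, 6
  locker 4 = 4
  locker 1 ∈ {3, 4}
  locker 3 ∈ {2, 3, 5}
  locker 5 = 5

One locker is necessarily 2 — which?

locker 4's domain is down to {4}, so locker 4 = 4. Strike 4 from locker 1, locker 6.
That leaves locker 5 = 5. Strike 5 from locker 3, locker 6.
That leaves locker 1 = 3. Strike 3 from locker 3, locker 6.
So 2 goes to locker 3.

locker 3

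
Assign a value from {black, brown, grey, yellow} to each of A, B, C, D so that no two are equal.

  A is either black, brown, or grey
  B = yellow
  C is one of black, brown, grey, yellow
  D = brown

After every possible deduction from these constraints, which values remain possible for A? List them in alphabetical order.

black, grey

B must be yellow (only option left). Remove yellow from C.
D must be brown (only option left). So A, C can't be brown.
No further eliminations apply; A can still be any of black, grey.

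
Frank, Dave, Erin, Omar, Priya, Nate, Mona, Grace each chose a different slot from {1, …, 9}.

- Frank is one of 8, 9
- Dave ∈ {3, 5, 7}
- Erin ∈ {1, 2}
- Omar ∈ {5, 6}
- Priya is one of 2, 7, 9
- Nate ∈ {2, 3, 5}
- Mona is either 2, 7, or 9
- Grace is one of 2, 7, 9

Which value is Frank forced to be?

The 8 variables draw from only 8 values {1, 2, 3, 5, 6, 7, 8, 9}, so each is used; only Erin can be 1, hence Erin = 1.
The 7 still-open variables draw from only 7 values {2, 3, 5, 6, 7, 8, 9}, so each is used; only Omar can be 6, hence Omar = 6.
Among the 6 still-open variables, 8 fits only Frank (and all 6 values in {2, 3, 5, 7, 8, 9} must be used), so Frank = 8.

8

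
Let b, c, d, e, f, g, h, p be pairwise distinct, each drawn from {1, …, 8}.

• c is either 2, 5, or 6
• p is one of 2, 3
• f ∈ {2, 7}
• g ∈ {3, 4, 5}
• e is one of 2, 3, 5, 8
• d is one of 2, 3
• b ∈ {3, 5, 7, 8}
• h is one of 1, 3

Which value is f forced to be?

The 8 variables together cover exactly {1, 2, 3, 4, 5, 6, 7, 8} — 8 values for 8 variables — and 1 appears only in h's list, so h = 1.
The 7 still-open variables draw from only 7 values {2, 3, 4, 5, 6, 7, 8}, so each is used; only g can be 4, hence g = 4.
The 6 still-open variables draw from only 6 values {2, 3, 5, 6, 7, 8}, so each is used; only c can be 6, hence c = 6.
d and p between them cover only {2, 3} — a naked pair. Remove those values from b, e, f.
So f = 7.

7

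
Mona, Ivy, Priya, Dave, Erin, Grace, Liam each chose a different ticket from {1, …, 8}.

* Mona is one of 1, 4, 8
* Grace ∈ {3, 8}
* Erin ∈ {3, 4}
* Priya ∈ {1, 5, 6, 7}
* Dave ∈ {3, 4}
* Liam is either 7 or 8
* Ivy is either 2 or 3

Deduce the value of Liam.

The 2 variables Dave and Erin are confined to {3, 4}, which locks those values in; drop them from Mona, Ivy, Grace.
That leaves Ivy = 2.
That leaves Grace = 8. So Mona, Liam can't be 8.
So Liam = 7.

7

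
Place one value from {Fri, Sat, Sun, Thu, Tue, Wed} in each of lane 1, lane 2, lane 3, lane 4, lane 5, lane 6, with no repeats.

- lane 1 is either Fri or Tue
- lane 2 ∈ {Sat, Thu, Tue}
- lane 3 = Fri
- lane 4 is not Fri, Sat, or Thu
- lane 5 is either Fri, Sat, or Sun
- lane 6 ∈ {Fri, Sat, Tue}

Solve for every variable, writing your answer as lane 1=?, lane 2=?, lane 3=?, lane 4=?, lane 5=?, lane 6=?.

lane 1=Tue, lane 2=Thu, lane 3=Fri, lane 4=Wed, lane 5=Sun, lane 6=Sat

lane 3 has just one choice, so lane 3 = Fri. So lane 1, lane 5, lane 6 can't be Fri.
lane 1 has just one choice, so lane 1 = Tue. Remove Tue from lane 2, lane 4, lane 6.
lane 6 must be Sat (only option left). Strike Sat from lane 2, lane 5.
lane 2's domain is down to {Thu}, so lane 2 = Thu.
lane 5 must be Sun (only option left). So lane 4 can't be Sun.
lane 4 has just one choice, so lane 4 = Wed.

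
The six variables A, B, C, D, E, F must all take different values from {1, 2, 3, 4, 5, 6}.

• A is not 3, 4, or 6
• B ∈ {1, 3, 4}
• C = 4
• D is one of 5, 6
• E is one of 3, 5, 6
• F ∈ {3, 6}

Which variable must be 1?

B

C must be 4 (only option left). Remove 4 from B.
Among the 5 still-open variables, 2 fits only A (and all 5 values in {1, 2, 3, 5, 6} must be used), so A = 2.
The 4 still-open variables together cover exactly {1, 3, 5, 6} — 4 values for 4 variables — and 1 appears only in B's list, so B = 1.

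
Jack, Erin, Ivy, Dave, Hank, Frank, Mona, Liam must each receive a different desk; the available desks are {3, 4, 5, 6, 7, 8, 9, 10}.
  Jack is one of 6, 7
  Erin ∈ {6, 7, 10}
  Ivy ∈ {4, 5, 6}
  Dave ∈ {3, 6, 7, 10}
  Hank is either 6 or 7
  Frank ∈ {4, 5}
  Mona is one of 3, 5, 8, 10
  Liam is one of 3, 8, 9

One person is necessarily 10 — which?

The 8 variables draw from only 8 values {3, 4, 5, 6, 7, 8, 9, 10}, so each is used; only Liam can be 9, hence Liam = 9.
The 7 still-open variables draw from only 7 values {3, 4, 5, 6, 7, 8, 10}, so each is used; only Mona can be 8, hence Mona = 8.
The 6 still-open variables together cover exactly {3, 4, 5, 6, 7, 10} — 6 values for 6 variables — and 3 appears only in Dave's list, so Dave = 3.
Among the 5 still-open variables, 10 fits only Erin (and all 5 values in {4, 5, 6, 7, 10} must be used), so Erin = 10.

Erin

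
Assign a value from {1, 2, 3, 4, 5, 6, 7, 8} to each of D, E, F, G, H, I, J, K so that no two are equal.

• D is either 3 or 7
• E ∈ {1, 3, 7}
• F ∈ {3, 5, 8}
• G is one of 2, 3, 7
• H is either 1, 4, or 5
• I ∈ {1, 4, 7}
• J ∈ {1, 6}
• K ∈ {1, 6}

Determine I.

4

Among the 8 variables, 2 fits only G (and all 8 values in {1, 2, 3, 4, 5, 6, 7, 8} must be used), so G = 2.
The 7 still-open variables draw from only 7 values {1, 3, 4, 5, 6, 7, 8}, so each is used; only F can be 8, hence F = 8.
Among the 6 still-open variables, 5 fits only H (and all 6 values in {1, 3, 4, 5, 6, 7} must be used), so H = 5.
Among the 5 still-open variables, 4 fits only I (and all 5 values in {1, 3, 4, 6, 7} must be used), so I = 4.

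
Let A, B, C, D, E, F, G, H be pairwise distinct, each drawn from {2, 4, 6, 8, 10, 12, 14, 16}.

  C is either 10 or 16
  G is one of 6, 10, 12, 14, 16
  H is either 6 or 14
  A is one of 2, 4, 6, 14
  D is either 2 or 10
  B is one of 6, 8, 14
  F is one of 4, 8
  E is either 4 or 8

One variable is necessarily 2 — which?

Among the 8 variables, 12 fits only G (and all 8 values in {2, 4, 6, 8, 10, 12, 14, 16} must be used), so G = 12.
The 7 still-open variables together cover exactly {2, 4, 6, 8, 10, 14, 16} — 7 values for 7 variables — and 16 appears only in C's list, so C = 16.
The 6 still-open variables draw from only 6 values {2, 4, 6, 8, 10, 14}, so each is used; only D can be 10, hence D = 10.
Among the 5 still-open variables, 2 fits only A (and all 5 values in {2, 4, 6, 8, 14} must be used), so A = 2.

A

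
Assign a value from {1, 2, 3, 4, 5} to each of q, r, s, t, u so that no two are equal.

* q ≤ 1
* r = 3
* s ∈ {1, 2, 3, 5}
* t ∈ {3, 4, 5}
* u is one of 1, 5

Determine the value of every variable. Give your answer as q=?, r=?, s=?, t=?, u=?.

q=1, r=3, s=2, t=4, u=5

q must be 1 (only option left). Eliminate 1 elsewhere: s, u.
r's domain is down to {3}, so r = 3. Eliminate 3 elsewhere: s, t.
u's domain is down to {5}, so u = 5. Eliminate 5 elsewhere: s, t.
s has just one choice, so s = 2.
That leaves t = 4.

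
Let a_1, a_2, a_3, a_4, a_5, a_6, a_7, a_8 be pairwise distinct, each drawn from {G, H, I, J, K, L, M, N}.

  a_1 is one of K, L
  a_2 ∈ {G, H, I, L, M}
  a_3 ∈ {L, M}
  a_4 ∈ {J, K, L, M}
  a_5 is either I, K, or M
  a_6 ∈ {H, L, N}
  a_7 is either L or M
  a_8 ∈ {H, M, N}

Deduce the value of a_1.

The 8 variables draw from only 8 values {G, H, I, J, K, L, M, N}, so each is used; only a_2 can be G, hence a_2 = G.
The 7 still-open variables together cover exactly {H, I, J, K, L, M, N} — 7 values for 7 variables — and I appears only in a_5's list, so a_5 = I.
Among the 6 still-open variables, J fits only a_4 (and all 6 values in {H, J, K, L, M, N} must be used), so a_4 = J.
The 5 still-open variables together cover exactly {H, K, L, M, N} — 5 values for 5 variables — and K appears only in a_1's list, so a_1 = K.

K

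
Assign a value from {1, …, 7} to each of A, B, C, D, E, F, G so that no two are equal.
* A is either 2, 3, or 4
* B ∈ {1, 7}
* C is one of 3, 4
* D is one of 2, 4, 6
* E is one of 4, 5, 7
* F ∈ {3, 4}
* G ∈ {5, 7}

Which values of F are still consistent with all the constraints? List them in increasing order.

3, 4

The 7 variables draw from only 7 values {1, 2, 3, 4, 5, 6, 7}, so each is used; only B can be 1, hence B = 1.
Among the 6 still-open variables, 6 fits only D (and all 6 values in {2, 3, 4, 5, 6, 7} must be used), so D = 6.
The 5 still-open variables draw from only 5 values {2, 3, 4, 5, 7}, so each is used; only A can be 2, hence A = 2.
The 2 variables C and F are confined to {3, 4}, which locks those values in; drop them from E.
No further eliminations apply; F can still be any of 3, 4.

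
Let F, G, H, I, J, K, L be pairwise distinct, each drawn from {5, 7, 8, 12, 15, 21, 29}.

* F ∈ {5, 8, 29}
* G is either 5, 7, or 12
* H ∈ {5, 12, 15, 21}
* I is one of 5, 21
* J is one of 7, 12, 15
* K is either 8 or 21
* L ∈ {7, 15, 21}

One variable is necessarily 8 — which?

K

The 7 variables draw from only 7 values {5, 7, 8, 12, 15, 21, 29}, so each is used; only F can be 29, hence F = 29.
Among the 6 still-open variables, 8 fits only K (and all 6 values in {5, 7, 8, 12, 15, 21} must be used), so K = 8.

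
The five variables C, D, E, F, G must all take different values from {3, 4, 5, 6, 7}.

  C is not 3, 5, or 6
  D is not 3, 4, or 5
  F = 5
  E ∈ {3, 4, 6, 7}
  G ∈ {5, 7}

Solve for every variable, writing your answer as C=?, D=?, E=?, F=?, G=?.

C=4, D=6, E=3, F=5, G=7

F's domain is down to {5}, so F = 5. So G can't be 5.
G's domain is down to {7}, so G = 7. Remove 7 from C, D, E.
C has just one choice, so C = 4. Remove 4 from E.
That leaves D = 6. Strike 6 from E.
That leaves E = 3.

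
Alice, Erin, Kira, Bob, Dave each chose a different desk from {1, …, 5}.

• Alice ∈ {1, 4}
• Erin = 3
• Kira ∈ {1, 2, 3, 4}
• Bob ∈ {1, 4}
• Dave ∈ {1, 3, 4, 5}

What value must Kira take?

Erin's domain is down to {3}, so Erin = 3. Strike 3 from Kira, Dave.
The 4 still-open variables together cover exactly {1, 2, 4, 5} — 4 values for 4 variables — and 2 appears only in Kira's list, so Kira = 2.

2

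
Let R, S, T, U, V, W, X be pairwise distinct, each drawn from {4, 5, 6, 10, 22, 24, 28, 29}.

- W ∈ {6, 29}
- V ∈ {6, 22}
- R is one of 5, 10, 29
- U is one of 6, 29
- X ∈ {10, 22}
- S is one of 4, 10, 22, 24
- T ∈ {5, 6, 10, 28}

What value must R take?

The 2 variables U and W are confined to {6, 29}, which locks those values in; drop them from R, T, V.
V has just one choice, so V = 22. Remove 22 from S, X.
That leaves X = 10. Strike 10 from R, S, T.
So R = 5.

5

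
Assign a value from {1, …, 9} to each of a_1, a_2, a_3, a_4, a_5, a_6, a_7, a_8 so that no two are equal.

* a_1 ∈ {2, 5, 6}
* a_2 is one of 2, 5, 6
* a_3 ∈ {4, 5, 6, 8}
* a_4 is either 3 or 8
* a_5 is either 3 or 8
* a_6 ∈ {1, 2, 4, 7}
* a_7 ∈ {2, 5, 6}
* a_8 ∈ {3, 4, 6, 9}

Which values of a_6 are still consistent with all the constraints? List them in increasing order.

1, 7

The 2 variables a_4 and a_5 are confined to {3, 8}, which locks those values in; drop them from a_3, a_8.
a_1, a_2, a_7 share exactly the 3 values {2, 5, 6}; by pigeonhole those values go to them, so strike 2, 5, 6 from a_3, a_6, a_8.
a_3 has just one choice, so a_3 = 4. Eliminate 4 elsewhere: a_6, a_8.
a_8 has just one choice, so a_8 = 9.
No further eliminations apply; a_6 can still be any of 1, 7.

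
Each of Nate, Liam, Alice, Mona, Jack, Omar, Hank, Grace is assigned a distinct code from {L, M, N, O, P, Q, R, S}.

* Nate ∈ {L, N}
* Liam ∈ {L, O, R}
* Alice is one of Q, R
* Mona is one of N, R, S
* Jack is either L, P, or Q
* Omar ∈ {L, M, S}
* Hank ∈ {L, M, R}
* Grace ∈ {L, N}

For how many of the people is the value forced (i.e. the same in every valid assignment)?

The 8 variables draw from only 8 values {L, M, N, O, P, Q, R, S}, so each is used; only Liam can be O, hence Liam = O.
The 7 still-open variables draw from only 7 values {L, M, N, P, Q, R, S}, so each is used; only Jack can be P, hence Jack = P.
Among the 6 still-open variables, Q fits only Alice (and all 6 values in {L, M, N, Q, R, S} must be used), so Alice = Q.
Nate and Grace share exactly the 2 values {L, N}; by pigeonhole those values go to them, so strike L, N from Mona, Omar, Hank.
Determined: Liam=O, Alice=Q, Jack=P. The other people each still have more than one consistent value. That makes 3.

3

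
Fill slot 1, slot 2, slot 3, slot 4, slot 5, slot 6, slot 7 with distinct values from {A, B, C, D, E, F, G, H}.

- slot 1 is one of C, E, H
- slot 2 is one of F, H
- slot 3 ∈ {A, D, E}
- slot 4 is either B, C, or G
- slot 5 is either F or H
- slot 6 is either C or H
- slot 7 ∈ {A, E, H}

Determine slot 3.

D

The 2 variables slot 2 and slot 5 are confined to {F, H}, which locks those values in; drop them from slot 1, slot 6, slot 7.
slot 6 must be C (only option left). Strike C from slot 1, slot 4.
slot 1 must be E (only option left). Strike E from slot 3, slot 7.
slot 7 has just one choice, so slot 7 = A. Eliminate A elsewhere: slot 3.
So slot 3 = D.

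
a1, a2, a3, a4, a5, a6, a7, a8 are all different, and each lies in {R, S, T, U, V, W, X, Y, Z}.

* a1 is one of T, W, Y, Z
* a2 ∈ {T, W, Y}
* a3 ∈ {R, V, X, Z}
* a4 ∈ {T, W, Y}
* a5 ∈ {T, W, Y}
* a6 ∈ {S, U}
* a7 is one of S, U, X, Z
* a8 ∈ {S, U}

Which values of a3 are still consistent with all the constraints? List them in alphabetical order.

R, V

a6 and a8 between them cover only {S, U} — a naked pair. Remove those values from a7.
a2, a4, a5 share exactly the 3 values {T, W, Y}; by pigeonhole those values go to them, so strike T, W, Y from a1.
a1's domain is down to {Z}, so a1 = Z. So a3, a7 can't be Z.
That leaves a7 = X. So a3 can't be X.
No further eliminations apply; a3 can still be any of R, V.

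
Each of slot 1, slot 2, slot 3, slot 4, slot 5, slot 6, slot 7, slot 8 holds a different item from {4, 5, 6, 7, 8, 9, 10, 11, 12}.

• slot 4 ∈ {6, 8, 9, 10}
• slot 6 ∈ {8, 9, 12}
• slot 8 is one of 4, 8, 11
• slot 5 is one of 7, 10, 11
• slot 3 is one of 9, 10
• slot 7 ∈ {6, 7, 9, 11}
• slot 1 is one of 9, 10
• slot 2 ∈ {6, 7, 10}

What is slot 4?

8

Among the 8 variables, 4 fits only slot 8 (and all 8 values in {4, 6, 7, 8, 9, 10, 11, 12} must be used), so slot 8 = 4.
The 7 still-open variables draw from only 7 values {6, 7, 8, 9, 10, 11, 12}, so each is used; only slot 6 can be 12, hence slot 6 = 12.
The 6 still-open variables draw from only 6 values {6, 7, 8, 9, 10, 11}, so each is used; only slot 4 can be 8, hence slot 4 = 8.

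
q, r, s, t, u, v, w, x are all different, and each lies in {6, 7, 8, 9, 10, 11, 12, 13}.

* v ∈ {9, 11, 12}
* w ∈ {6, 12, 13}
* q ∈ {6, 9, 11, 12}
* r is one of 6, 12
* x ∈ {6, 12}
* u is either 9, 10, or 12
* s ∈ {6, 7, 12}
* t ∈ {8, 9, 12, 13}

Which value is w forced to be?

The 8 variables together cover exactly {6, 7, 8, 9, 10, 11, 12, 13} — 8 values for 8 variables — and 7 appears only in s's list, so s = 7.
The 7 still-open variables draw from only 7 values {6, 8, 9, 10, 11, 12, 13}, so each is used; only t can be 8, hence t = 8.
Among the 6 still-open variables, 10 fits only u (and all 6 values in {6, 9, 10, 11, 12, 13} must be used), so u = 10.
The 5 still-open variables together cover exactly {6, 9, 11, 12, 13} — 5 values for 5 variables — and 13 appears only in w's list, so w = 13.

13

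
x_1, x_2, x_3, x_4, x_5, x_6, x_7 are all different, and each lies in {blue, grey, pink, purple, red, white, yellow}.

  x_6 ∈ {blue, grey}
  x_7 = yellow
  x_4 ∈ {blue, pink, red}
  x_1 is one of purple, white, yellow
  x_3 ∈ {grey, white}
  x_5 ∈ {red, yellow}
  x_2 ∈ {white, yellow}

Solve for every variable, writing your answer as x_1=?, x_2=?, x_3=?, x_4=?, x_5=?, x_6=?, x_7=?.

x_1=purple, x_2=white, x_3=grey, x_4=pink, x_5=red, x_6=blue, x_7=yellow

x_7 has just one choice, so x_7 = yellow. Strike yellow from x_1, x_2, x_5.
x_2 has just one choice, so x_2 = white. Strike white from x_1, x_3.
x_3 must be grey (only option left). Remove grey from x_6.
x_5 must be red (only option left). Strike red from x_4.
x_6 has just one choice, so x_6 = blue. So x_4 can't be blue.
That leaves x_1 = purple.
That leaves x_4 = pink.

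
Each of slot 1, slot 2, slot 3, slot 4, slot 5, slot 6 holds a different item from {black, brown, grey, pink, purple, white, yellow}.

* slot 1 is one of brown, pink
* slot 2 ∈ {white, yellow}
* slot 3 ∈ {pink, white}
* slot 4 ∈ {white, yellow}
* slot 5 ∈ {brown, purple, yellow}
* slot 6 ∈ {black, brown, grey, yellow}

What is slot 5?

slot 2 and slot 4 between them cover only {white, yellow} — a naked pair. Remove those values from slot 3, slot 5, slot 6.
slot 3's domain is down to {pink}, so slot 3 = pink. So slot 1 can't be pink.
That leaves slot 1 = brown. Eliminate brown elsewhere: slot 5, slot 6.
So slot 5 = purple.

purple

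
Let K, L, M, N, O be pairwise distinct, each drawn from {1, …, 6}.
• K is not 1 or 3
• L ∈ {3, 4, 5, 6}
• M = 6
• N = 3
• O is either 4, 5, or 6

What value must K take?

2

M has just one choice, so M = 6. Strike 6 from K, L, O.
That leaves N = 3. So L can't be 3.
The 3 still-open variables draw from only 3 values {2, 4, 5}, so each is used; only K can be 2, hence K = 2.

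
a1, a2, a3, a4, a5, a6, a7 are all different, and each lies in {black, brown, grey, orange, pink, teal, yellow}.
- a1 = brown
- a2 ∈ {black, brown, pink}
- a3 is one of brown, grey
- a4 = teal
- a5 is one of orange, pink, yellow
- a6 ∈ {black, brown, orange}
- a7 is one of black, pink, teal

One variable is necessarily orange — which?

a1's domain is down to {brown}, so a1 = brown. Eliminate brown elsewhere: a2, a3, a6.
a3 has just one choice, so a3 = grey.
a4 has just one choice, so a4 = teal. Remove teal from a7.
The 4 still-open variables together cover exactly {black, orange, pink, yellow} — 4 values for 4 variables — and yellow appears only in a5's list, so a5 = yellow.
Among the 3 still-open variables, orange fits only a6 (and all 3 values in {black, orange, pink} must be used), so a6 = orange.

a6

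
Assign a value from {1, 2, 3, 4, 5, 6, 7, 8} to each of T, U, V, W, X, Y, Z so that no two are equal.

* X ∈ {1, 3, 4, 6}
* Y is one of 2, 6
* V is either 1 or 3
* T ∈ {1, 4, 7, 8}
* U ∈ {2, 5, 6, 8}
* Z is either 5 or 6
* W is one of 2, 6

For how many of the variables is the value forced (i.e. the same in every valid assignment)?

2

The 2 variables W and Y are confined to {2, 6}, which locks those values in; drop them from U, X, Z.
Z has just one choice, so Z = 5. Remove 5 from U.
That leaves U = 8. Strike 8 from T.
Determined: U=8, Z=5. The other variables each still have more than one consistent value. That makes 2.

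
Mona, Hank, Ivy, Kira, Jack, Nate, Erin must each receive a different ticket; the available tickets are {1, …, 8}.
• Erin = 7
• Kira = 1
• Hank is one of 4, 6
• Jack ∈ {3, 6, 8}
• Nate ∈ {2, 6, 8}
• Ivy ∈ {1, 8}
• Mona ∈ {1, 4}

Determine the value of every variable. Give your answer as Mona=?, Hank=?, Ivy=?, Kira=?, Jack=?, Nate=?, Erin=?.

Mona=4, Hank=6, Ivy=8, Kira=1, Jack=3, Nate=2, Erin=7

Kira has just one choice, so Kira = 1. Remove 1 from Mona, Ivy.
That leaves Erin = 7.
Mona must be 4 (only option left). Strike 4 from Hank.
Hank's domain is down to {6}, so Hank = 6. So Jack, Nate can't be 6.
Ivy must be 8 (only option left). Eliminate 8 elsewhere: Jack, Nate.
Jack has just one choice, so Jack = 3.
Nate has just one choice, so Nate = 2.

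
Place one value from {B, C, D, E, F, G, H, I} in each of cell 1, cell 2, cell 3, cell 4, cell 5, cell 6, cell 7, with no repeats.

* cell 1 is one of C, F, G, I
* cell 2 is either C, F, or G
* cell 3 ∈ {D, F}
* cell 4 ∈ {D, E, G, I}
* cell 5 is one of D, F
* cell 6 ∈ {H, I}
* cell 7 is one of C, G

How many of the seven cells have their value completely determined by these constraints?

3

Among the 7 variables, E fits only cell 4 (and all 7 values in {C, D, E, F, G, H, I} must be used), so cell 4 = E.
The 6 still-open variables draw from only 6 values {C, D, F, G, H, I}, so each is used; only cell 6 can be H, hence cell 6 = H.
The 5 still-open variables together cover exactly {C, D, F, G, I} — 5 values for 5 variables — and I appears only in cell 1's list, so cell 1 = I.
The 2 variables cell 3 and cell 5 are confined to {D, F}, which locks those values in; drop them from cell 2.
Determined: cell 1=I, cell 4=E, cell 6=H. The other cells each still have more than one consistent value. That makes 3.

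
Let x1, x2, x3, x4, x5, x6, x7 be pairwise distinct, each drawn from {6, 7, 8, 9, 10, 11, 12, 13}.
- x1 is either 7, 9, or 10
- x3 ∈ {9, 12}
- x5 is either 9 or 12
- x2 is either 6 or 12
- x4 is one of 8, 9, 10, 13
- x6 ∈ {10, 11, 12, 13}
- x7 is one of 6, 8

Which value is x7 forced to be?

8

x3 and x5 share exactly the 2 values {9, 12}; by pigeonhole those values go to them, so strike 9, 12 from x1, x2, x4, x6.
x2's domain is down to {6}, so x2 = 6. Eliminate 6 elsewhere: x7.
So x7 = 8.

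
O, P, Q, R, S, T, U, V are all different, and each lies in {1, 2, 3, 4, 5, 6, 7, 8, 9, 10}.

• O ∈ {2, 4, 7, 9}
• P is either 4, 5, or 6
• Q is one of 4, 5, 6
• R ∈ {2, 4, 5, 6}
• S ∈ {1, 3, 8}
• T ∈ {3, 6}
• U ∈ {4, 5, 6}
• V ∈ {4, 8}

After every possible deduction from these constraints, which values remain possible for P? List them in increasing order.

P, Q, U between them cover only {4, 5, 6} — a naked triple. Remove those values from O, R, T, V.
R's domain is down to {2}, so R = 2. So O can't be 2.
T's domain is down to {3}, so T = 3. Strike 3 from S.
That leaves V = 8. So S can't be 8.
S's domain is down to {1}, so S = 1.
No further eliminations apply; P can still be any of 4, 5, 6.

4, 5, 6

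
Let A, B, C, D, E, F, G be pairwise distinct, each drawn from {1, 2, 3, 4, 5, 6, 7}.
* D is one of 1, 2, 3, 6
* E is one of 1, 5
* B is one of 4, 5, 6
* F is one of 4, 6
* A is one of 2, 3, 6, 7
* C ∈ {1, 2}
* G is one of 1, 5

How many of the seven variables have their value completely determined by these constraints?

3

The 7 variables together cover exactly {1, 2, 3, 4, 5, 6, 7} — 7 values for 7 variables — and 7 appears only in A's list, so A = 7.
Among the 6 still-open variables, 3 fits only D (and all 6 values in {1, 2, 3, 4, 5, 6} must be used), so D = 3.
The 5 still-open variables draw from only 5 values {1, 2, 4, 5, 6}, so each is used; only C can be 2, hence C = 2.
The 2 variables E and G are confined to {1, 5}, which locks those values in; drop them from B.
Determined: A=7, C=2, D=3. The other variables each still have more than one consistent value. That makes 3.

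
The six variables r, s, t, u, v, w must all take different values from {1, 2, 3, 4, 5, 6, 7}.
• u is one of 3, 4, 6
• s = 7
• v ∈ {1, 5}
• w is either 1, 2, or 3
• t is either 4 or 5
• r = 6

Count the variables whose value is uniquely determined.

r has just one choice, so r = 6. Strike 6 from u.
s must be 7 (only option left).
Determined: r=6, s=7. The other variables each still have more than one consistent value. That makes 2.

2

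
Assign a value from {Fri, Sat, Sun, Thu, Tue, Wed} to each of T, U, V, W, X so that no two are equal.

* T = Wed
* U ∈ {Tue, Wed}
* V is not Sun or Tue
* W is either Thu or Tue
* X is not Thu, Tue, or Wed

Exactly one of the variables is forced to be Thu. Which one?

T has just one choice, so T = Wed. Remove Wed from U, V.
U must be Tue (only option left). So W can't be Tue.
So Thu goes to W.

W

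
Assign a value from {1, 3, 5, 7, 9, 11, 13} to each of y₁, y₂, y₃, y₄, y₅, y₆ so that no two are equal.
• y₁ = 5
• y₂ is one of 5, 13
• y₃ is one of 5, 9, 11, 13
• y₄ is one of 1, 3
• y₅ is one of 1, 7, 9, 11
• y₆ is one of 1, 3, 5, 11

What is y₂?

y₁'s domain is down to {5}, so y₁ = 5. Eliminate 5 elsewhere: y₂, y₃, y₆.
So y₂ = 13.

13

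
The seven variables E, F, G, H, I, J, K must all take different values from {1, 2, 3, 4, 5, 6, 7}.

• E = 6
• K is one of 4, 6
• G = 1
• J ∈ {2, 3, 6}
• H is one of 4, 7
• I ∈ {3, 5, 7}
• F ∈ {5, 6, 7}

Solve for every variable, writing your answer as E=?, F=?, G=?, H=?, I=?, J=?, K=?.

E=6, F=5, G=1, H=7, I=3, J=2, K=4

E's domain is down to {6}, so E = 6. Remove 6 from F, J, K.
G must be 1 (only option left).
K's domain is down to {4}, so K = 4. Eliminate 4 elsewhere: H.
H must be 7 (only option left). Strike 7 from F, I.
That leaves F = 5. Eliminate 5 elsewhere: I.
I must be 3 (only option left). Remove 3 from J.
J must be 2 (only option left).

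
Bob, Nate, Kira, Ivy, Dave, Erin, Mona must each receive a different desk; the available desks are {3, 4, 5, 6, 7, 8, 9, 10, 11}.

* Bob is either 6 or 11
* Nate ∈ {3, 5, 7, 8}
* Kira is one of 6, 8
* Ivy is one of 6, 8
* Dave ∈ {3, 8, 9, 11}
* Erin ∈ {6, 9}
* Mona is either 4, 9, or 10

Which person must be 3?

Dave

The 2 variables Kira and Ivy are confined to {6, 8}, which locks those values in; drop them from Bob, Nate, Dave, Erin.
That leaves Bob = 11. Strike 11 from Dave.
Erin has just one choice, so Erin = 9. Strike 9 from Dave, Mona.
So 3 goes to Dave.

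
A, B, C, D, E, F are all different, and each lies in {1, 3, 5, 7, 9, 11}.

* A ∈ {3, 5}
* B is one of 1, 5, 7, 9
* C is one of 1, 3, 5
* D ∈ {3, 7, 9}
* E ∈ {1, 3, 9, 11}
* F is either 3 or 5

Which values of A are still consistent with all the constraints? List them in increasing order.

The 6 variables together cover exactly {1, 3, 5, 7, 9, 11} — 6 values for 6 variables — and 11 appears only in E's list, so E = 11.
A and F share exactly the 2 values {3, 5}; by pigeonhole those values go to them, so strike 3, 5 from B, C, D.
That leaves C = 1. Strike 1 from B.
No further eliminations apply; A can still be any of 3, 5.

3, 5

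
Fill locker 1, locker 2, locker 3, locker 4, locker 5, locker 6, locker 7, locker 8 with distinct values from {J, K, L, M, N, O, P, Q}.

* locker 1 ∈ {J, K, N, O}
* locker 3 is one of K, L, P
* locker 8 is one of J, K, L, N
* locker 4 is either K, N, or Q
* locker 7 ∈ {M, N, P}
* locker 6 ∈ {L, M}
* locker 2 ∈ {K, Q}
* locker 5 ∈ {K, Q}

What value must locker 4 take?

The 8 variables together cover exactly {J, K, L, M, N, O, P, Q} — 8 values for 8 variables — and O appears only in locker 1's list, so locker 1 = O.
The 7 still-open variables together cover exactly {J, K, L, M, N, P, Q} — 7 values for 7 variables — and J appears only in locker 8's list, so locker 8 = J.
locker 2 and locker 5 share exactly the 2 values {K, Q}; by pigeonhole those values go to them, so strike K, Q from locker 3, locker 4.
So locker 4 = N.

N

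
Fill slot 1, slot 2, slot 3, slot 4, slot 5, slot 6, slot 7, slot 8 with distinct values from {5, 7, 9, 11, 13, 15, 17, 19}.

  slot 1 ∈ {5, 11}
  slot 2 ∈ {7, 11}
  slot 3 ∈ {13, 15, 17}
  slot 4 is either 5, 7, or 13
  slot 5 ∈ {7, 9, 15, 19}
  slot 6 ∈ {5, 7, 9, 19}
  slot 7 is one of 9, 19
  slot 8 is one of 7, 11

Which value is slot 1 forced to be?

5

The 8 variables draw from only 8 values {5, 7, 9, 11, 13, 15, 17, 19}, so each is used; only slot 3 can be 17, hence slot 3 = 17.
The 7 still-open variables together cover exactly {5, 7, 9, 11, 13, 15, 19} — 7 values for 7 variables — and 13 appears only in slot 4's list, so slot 4 = 13.
Among the 6 still-open variables, 15 fits only slot 5 (and all 6 values in {5, 7, 9, 11, 15, 19} must be used), so slot 5 = 15.
slot 2 and slot 8 share exactly the 2 values {7, 11}; by pigeonhole those values go to them, so strike 7, 11 from slot 1, slot 6.
So slot 1 = 5.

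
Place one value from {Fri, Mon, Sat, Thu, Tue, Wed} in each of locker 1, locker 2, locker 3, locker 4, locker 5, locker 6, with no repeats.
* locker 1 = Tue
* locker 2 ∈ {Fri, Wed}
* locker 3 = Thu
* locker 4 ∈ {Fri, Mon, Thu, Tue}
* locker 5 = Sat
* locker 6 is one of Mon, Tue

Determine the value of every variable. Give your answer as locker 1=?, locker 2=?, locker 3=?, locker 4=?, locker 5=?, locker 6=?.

locker 1's domain is down to {Tue}, so locker 1 = Tue. Strike Tue from locker 4, locker 6.
locker 3 must be Thu (only option left). Eliminate Thu elsewhere: locker 4.
That leaves locker 5 = Sat.
That leaves locker 6 = Mon. Strike Mon from locker 4.
locker 4 must be Fri (only option left). So locker 2 can't be Fri.
locker 2's domain is down to {Wed}, so locker 2 = Wed.

locker 1=Tue, locker 2=Wed, locker 3=Thu, locker 4=Fri, locker 5=Sat, locker 6=Mon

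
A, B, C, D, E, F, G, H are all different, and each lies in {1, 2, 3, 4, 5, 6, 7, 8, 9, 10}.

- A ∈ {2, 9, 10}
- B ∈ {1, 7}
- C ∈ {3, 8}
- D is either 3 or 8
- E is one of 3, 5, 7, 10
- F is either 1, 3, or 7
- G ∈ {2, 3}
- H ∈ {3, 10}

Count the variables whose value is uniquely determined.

The 8 variables together cover exactly {1, 2, 3, 5, 7, 8, 9, 10} — 8 values for 8 variables — and 5 appears only in E's list, so E = 5.
The 7 still-open variables draw from only 7 values {1, 2, 3, 7, 8, 9, 10}, so each is used; only A can be 9, hence A = 9.
The 6 still-open variables together cover exactly {1, 2, 3, 7, 8, 10} — 6 values for 6 variables — and 2 appears only in G's list, so G = 2.
Among the 5 still-open variables, 10 fits only H (and all 5 values in {1, 3, 7, 8, 10} must be used), so H = 10.
C and D between them cover only {3, 8} — a naked pair. Remove those values from F.
Determined: A=9, E=5, G=2, H=10. The other variables each still have more than one consistent value. That makes 4.

4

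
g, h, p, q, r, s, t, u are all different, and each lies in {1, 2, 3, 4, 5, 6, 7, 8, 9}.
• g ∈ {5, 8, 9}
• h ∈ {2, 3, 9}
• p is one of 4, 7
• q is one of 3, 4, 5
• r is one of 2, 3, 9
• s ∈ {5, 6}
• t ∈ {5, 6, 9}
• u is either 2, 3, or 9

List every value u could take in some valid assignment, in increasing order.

2, 3, 9

Among the 8 variables, 7 fits only p (and all 8 values in {2, 3, 4, 5, 6, 7, 8, 9} must be used), so p = 7.
Among the 7 still-open variables, 4 fits only q (and all 7 values in {2, 3, 4, 5, 6, 8, 9} must be used), so q = 4.
Among the 6 still-open variables, 8 fits only g (and all 6 values in {2, 3, 5, 6, 8, 9} must be used), so g = 8.
The 3 variables h, r, u are confined to {2, 3, 9}, which locks those values in; drop them from t.
No further eliminations apply; u can still be any of 2, 3, 9.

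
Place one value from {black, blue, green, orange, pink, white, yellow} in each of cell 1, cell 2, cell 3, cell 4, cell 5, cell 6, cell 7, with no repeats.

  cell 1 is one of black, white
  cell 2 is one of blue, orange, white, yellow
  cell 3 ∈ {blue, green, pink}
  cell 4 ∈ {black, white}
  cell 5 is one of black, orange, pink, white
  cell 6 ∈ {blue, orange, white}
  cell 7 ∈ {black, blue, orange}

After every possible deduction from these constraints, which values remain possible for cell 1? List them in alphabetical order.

The 7 variables draw from only 7 values {black, blue, green, orange, pink, white, yellow}, so each is used; only cell 3 can be green, hence cell 3 = green.
Among the 6 still-open variables, pink fits only cell 5 (and all 6 values in {black, blue, orange, pink, white, yellow} must be used), so cell 5 = pink.
The 5 still-open variables together cover exactly {black, blue, orange, white, yellow} — 5 values for 5 variables — and yellow appears only in cell 2's list, so cell 2 = yellow.
The 2 variables cell 1 and cell 4 are confined to {black, white}, which locks those values in; drop them from cell 6, cell 7.
No further eliminations apply; cell 1 can still be any of black, white.

black, white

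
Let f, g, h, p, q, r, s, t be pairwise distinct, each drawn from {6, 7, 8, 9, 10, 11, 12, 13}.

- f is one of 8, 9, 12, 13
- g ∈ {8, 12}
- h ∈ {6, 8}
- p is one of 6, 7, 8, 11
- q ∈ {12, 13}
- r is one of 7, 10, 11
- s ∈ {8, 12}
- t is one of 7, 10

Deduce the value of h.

Among the 8 variables, 9 fits only f (and all 8 values in {6, 7, 8, 9, 10, 11, 12, 13} must be used), so f = 9.
The 7 still-open variables draw from only 7 values {6, 7, 8, 10, 11, 12, 13}, so each is used; only q can be 13, hence q = 13.
g and s share exactly the 2 values {8, 12}; by pigeonhole those values go to them, so strike 8, 12 from h, p.
So h = 6.

6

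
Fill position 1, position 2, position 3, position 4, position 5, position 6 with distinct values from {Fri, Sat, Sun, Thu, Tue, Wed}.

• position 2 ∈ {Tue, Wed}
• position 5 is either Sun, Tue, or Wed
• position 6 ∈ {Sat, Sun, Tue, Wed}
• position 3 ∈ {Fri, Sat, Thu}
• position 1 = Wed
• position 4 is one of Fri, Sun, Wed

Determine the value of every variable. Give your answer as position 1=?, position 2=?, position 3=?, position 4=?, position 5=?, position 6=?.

position 1 must be Wed (only option left). Remove Wed from position 2, position 4, position 5, position 6.
position 2 must be Tue (only option left). Remove Tue from position 5, position 6.
That leaves position 5 = Sun. So position 4, position 6 can't be Sun.
position 6 has just one choice, so position 6 = Sat. Eliminate Sat elsewhere: position 3.
That leaves position 4 = Fri. Eliminate Fri elsewhere: position 3.
position 3 must be Thu (only option left).

position 1=Wed, position 2=Tue, position 3=Thu, position 4=Fri, position 5=Sun, position 6=Sat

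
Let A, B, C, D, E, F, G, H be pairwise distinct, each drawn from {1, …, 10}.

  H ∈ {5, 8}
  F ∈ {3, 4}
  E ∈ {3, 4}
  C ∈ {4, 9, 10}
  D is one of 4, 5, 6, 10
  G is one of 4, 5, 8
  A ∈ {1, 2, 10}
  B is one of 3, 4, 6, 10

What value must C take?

9

The 2 variables E and F are confined to {3, 4}, which locks those values in; drop them from B, C, D, G.
G and H share exactly the 2 values {5, 8}; by pigeonhole those values go to them, so strike 5, 8 from D.
The 2 variables B and D are confined to {6, 10}, which locks those values in; drop them from A, C.
So C = 9.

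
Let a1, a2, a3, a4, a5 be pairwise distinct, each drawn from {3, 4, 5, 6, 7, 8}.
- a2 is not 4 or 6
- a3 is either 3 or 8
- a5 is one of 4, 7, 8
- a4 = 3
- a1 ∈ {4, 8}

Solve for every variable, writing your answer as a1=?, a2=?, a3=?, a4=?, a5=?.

a4 has just one choice, so a4 = 3. Remove 3 from a2, a3.
a3's domain is down to {8}, so a3 = 8. Eliminate 8 elsewhere: a1, a2, a5.
a1 has just one choice, so a1 = 4. Remove 4 from a5.
a5's domain is down to {7}, so a5 = 7. So a2 can't be 7.
a2's domain is down to {5}, so a2 = 5.

a1=4, a2=5, a3=8, a4=3, a5=7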